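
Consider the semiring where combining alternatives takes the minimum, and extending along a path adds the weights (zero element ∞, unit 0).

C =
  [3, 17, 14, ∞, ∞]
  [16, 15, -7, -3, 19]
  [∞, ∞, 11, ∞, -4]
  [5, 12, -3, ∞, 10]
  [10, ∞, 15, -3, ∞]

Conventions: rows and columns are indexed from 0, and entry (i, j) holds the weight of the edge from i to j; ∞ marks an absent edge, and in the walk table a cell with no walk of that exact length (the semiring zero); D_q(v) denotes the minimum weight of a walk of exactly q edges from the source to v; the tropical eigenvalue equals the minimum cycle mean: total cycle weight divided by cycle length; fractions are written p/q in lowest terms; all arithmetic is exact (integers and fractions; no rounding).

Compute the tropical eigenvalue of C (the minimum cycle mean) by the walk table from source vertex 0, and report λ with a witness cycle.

q=0: [0, ∞, ∞, ∞, ∞]
q=1: [3, 17, 14, ∞, ∞]
q=2: [6, 20, 10, 14, 10]
q=3: [9, 23, 11, 7, 6]
q=4: [12, 19, 4, 3, 7]
q=5: [8, 15, 0, 4, 0]
Optimal cycle mean attained by: cycle 2->4->3->2, total (-4) + (-3) + (-3), length 3.
Answer: λ = -10/3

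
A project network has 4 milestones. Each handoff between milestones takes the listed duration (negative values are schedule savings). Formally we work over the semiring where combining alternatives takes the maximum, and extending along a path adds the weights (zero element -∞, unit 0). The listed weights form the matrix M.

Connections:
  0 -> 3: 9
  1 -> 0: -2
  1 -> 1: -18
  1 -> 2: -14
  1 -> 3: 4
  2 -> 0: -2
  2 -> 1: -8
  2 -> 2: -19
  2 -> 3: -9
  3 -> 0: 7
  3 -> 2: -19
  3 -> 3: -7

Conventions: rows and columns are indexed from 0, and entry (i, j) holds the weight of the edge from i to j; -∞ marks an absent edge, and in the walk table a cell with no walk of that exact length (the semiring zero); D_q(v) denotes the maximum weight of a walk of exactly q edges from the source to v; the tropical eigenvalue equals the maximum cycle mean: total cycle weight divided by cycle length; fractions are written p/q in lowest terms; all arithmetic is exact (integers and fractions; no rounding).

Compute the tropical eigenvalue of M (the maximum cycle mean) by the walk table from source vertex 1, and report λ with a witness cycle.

q=0: [-∞, 0, -∞, -∞]
q=1: [-2, -18, -14, 4]
q=2: [11, -22, -15, 7]
q=3: [14, -23, -12, 20]
q=4: [27, -20, 1, 23]
Optimal cycle mean attained by: cycle 0->3->0, total 9 + 7, length 2.
Answer: λ = 8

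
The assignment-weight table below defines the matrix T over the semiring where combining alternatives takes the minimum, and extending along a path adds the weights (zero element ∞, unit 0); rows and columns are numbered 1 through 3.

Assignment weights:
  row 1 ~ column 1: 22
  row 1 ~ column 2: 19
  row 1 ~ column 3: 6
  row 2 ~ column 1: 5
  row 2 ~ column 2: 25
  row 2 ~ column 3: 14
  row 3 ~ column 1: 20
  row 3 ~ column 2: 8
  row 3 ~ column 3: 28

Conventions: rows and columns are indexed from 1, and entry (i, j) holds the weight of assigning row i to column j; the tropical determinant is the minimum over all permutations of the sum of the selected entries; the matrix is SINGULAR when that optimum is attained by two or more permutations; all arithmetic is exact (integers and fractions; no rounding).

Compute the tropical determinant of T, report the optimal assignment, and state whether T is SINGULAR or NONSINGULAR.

σ = (1, 2, 3): 22 + 25 + 28 = 75
σ = (1, 3, 2): 22 + 14 + 8 = 44
σ = (2, 1, 3): 19 + 5 + 28 = 52
σ = (2, 3, 1): 19 + 14 + 20 = 53
σ = (3, 1, 2): 6 + 5 + 8 = 19
σ = (3, 2, 1): 6 + 25 + 20 = 51
Optimal value attained by: σ = (3, 1, 2).
Answer: det⊕(T) = 19; verdict: NONSINGULAR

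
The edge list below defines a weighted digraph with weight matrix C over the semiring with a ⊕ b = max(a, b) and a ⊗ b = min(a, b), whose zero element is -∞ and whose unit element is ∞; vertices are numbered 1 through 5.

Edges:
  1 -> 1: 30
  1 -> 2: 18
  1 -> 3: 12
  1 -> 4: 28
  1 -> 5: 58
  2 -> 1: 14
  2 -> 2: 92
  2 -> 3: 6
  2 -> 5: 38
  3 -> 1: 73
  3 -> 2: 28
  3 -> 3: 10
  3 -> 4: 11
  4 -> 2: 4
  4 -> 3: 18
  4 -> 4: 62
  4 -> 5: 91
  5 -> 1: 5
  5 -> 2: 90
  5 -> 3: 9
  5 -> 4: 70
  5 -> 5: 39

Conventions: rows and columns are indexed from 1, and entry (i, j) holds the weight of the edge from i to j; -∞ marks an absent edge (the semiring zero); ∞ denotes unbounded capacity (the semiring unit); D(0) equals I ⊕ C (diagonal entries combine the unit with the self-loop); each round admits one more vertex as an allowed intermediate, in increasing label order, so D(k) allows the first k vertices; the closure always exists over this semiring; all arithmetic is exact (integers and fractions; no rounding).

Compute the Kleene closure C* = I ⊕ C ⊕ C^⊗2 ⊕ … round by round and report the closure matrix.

D(0):
  [∞, 18, 12, 28, 58]
  [14, ∞, 6, -∞, 38]
  [73, 28, ∞, 11, -∞]
  [-∞, 4, 18, ∞, 91]
  [5, 90, 9, 70, ∞]
D(1):
  [∞, 18, 12, 28, 58]
  [14, ∞, 12, 14, 38]
  [73, 28, ∞, 28, 58]
  [-∞, 4, 18, ∞, 91]
  [5, 90, 9, 70, ∞]
D(2):
  [∞, 18, 12, 28, 58]
  [14, ∞, 12, 14, 38]
  [73, 28, ∞, 28, 58]
  [4, 4, 18, ∞, 91]
  [14, 90, 12, 70, ∞]
D(3):
  [∞, 18, 12, 28, 58]
  [14, ∞, 12, 14, 38]
  [73, 28, ∞, 28, 58]
  [18, 18, 18, ∞, 91]
  [14, 90, 12, 70, ∞]
D(4):
  [∞, 18, 18, 28, 58]
  [14, ∞, 14, 14, 38]
  [73, 28, ∞, 28, 58]
  [18, 18, 18, ∞, 91]
  [18, 90, 18, 70, ∞]
D(5):
  [∞, 58, 18, 58, 58]
  [18, ∞, 18, 38, 38]
  [73, 58, ∞, 58, 58]
  [18, 90, 18, ∞, 91]
  [18, 90, 18, 70, ∞]
Answer: C* = [[∞, 58, 18, 58, 58], [18, ∞, 18, 38, 38], [73, 58, ∞, 58, 58], [18, 90, 18, ∞, 91], [18, 90, 18, 70, ∞]]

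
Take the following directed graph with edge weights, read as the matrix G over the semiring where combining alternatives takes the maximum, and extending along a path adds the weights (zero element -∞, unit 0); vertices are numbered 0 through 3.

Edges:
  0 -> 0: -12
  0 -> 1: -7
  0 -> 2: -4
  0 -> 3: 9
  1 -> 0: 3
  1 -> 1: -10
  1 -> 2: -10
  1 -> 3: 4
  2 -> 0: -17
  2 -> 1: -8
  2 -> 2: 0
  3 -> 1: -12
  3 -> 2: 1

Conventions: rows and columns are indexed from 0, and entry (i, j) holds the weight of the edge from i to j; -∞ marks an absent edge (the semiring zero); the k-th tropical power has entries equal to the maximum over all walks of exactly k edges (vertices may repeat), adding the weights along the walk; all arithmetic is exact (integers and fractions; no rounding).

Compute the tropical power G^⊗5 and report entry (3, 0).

G^⊗2:
  [-4, -3, 10, -3]
  [-7, -4, 5, 12]
  [-5, -8, 0, -4]
  [-9, -7, 1, -8]
G^⊗3:
  [0, 2, 10, 5]
  [-1, 0, 13, 2]
  [-5, -8, 0, 4]
  [-4, -7, 1, 0]
G^⊗4:
  [5, 2, 10, 9]
  [3, 5, 13, 8]
  [-5, -8, 5, 4]
  [-4, -7, 1, 5]
G^⊗5:
  [5, 2, 10, 14]
  [8, 5, 13, 12]
  [-5, -3, 5, 4]
  [-4, -7, 6, 5]
Key observation: the optimum is the walk 3->2->2->2->1->0, with weight 1 + 0 + 0 + (-8) + 3 = -4.
Optimal value attained by: walk 3->2->2->2->1->0.
Answer: (G^⊗5)[3][0] = -4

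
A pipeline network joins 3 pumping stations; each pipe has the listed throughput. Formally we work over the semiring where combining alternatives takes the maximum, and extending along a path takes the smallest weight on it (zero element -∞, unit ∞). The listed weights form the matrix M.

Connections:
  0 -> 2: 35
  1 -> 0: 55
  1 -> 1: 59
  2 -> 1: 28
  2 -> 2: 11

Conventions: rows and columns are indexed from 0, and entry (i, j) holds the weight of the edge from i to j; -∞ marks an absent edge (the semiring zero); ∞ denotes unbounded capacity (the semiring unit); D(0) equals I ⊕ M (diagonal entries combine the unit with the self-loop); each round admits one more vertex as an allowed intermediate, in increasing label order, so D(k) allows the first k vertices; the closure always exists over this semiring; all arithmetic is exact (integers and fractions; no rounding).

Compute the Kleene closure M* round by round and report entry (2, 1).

D(0):
  [∞, -∞, 35]
  [55, ∞, -∞]
  [-∞, 28, ∞]
D(1):
  [∞, -∞, 35]
  [55, ∞, 35]
  [-∞, 28, ∞]
D(2):
  [∞, -∞, 35]
  [55, ∞, 35]
  [28, 28, ∞]
D(3):
  [∞, 28, 35]
  [55, ∞, 35]
  [28, 28, ∞]
Answer: M*[2][1] = 28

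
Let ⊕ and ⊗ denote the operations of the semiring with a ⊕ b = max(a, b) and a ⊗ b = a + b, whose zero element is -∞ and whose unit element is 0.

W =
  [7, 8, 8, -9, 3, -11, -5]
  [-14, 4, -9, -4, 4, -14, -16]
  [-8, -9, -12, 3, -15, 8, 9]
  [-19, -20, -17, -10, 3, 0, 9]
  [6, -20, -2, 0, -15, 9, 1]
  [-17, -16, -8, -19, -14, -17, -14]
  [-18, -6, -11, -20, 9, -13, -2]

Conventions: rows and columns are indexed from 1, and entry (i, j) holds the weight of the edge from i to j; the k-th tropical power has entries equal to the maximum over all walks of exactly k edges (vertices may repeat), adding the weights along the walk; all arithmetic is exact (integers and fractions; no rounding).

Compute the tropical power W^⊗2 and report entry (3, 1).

W^⊗2:
  [14, 15, 15, 11, 12, 16, 17]
  [10, 8, 2, 4, 8, 13, 5]
  [-1, 3, 0, -7, 18, 3, 12]
  [9, 3, 1, 3, 18, 12, 7]
  [13, 14, 14, 1, 10, 6, 9]
  [-8, -9, -9, -5, -5, 0, 1]
  [15, -2, 7, 9, 7, 18, 10]
Key observation: the optimum is the walk 3->1->1, with weight (-8) + 7 = -1.
Optimal value attained by: walk 3->1->1.
Answer: (W^⊗2)[3][1] = -1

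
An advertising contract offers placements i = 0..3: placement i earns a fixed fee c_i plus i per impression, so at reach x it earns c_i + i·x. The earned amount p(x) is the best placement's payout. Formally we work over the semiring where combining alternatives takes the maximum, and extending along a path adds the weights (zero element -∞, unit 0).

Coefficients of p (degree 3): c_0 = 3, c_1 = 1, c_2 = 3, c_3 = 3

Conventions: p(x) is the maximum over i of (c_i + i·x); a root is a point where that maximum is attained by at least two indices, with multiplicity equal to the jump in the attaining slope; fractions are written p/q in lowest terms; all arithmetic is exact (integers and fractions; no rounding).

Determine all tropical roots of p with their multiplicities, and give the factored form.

hull edge (i=0, c=3) to (i=3, c=3): slope 0, span 3
Factored form: p(x) = 3 ⊗ (x ⊕ 0) ⊗ (x ⊕ 0) ⊗ (x ⊕ 0)
Answer: roots = 0 (mult 3)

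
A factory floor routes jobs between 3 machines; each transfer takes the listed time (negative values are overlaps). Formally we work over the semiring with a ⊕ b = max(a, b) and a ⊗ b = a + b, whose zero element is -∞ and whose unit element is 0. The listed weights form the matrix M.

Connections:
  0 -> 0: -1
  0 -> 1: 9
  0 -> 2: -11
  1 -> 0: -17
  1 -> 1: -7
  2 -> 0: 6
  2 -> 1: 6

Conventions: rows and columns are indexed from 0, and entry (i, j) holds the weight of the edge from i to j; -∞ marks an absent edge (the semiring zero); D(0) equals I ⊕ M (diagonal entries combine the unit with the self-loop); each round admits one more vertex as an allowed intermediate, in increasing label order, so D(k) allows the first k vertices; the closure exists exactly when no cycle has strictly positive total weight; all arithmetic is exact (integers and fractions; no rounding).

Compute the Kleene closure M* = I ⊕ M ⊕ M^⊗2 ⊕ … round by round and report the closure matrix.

D(0):
  [0, 9, -11]
  [-17, 0, -∞]
  [6, 6, 0]
D(1):
  [0, 9, -11]
  [-17, 0, -28]
  [6, 15, 0]
D(2):
  [0, 9, -11]
  [-17, 0, -28]
  [6, 15, 0]
D(3):
  [0, 9, -11]
  [-17, 0, -28]
  [6, 15, 0]
Answer: M* = [[0, 9, -11], [-17, 0, -28], [6, 15, 0]]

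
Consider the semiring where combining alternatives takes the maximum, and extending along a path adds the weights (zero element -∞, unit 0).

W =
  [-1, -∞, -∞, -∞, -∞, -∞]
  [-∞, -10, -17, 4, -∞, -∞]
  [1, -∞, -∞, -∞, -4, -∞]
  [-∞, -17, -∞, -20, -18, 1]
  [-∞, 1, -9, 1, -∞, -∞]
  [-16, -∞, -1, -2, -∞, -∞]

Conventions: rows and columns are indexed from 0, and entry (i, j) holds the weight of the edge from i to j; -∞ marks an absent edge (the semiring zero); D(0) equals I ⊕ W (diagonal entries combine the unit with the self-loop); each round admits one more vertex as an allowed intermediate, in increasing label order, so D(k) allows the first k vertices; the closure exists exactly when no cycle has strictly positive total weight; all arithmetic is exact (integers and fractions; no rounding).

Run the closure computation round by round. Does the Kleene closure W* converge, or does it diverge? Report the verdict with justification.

D(0):
  [0, -∞, -∞, -∞, -∞, -∞]
  [-∞, 0, -17, 4, -∞, -∞]
  [1, -∞, 0, -∞, -4, -∞]
  [-∞, -17, -∞, 0, -18, 1]
  [-∞, 1, -9, 1, 0, -∞]
  [-16, -∞, -1, -2, -∞, 0]
D(1):
  [0, -∞, -∞, -∞, -∞, -∞]
  [-∞, 0, -17, 4, -∞, -∞]
  [1, -∞, 0, -∞, -4, -∞]
  [-∞, -17, -∞, 0, -18, 1]
  [-∞, 1, -9, 1, 0, -∞]
  [-16, -∞, -1, -2, -∞, 0]
D(2):
  [0, -∞, -∞, -∞, -∞, -∞]
  [-∞, 0, -17, 4, -∞, -∞]
  [1, -∞, 0, -∞, -4, -∞]
  [-∞, -17, -34, 0, -18, 1]
  [-∞, 1, -9, 5, 0, -∞]
  [-16, -∞, -1, -2, -∞, 0]
D(3):
  [0, -∞, -∞, -∞, -∞, -∞]
  [-16, 0, -17, 4, -21, -∞]
  [1, -∞, 0, -∞, -4, -∞]
  [-33, -17, -34, 0, -18, 1]
  [-8, 1, -9, 5, 0, -∞]
  [0, -∞, -1, -2, -5, 0]
D(4):
  [0, -∞, -∞, -∞, -∞, -∞]
  [-16, 0, -17, 4, -14, 5]
  [1, -∞, 0, -∞, -4, -∞]
  [-33, -17, -34, 0, -18, 1]
  [-8, 1, -9, 5, 0, 6]
  [0, -19, -1, -2, -5, 0]
Detection: at round 5, diagonal entry (5, 5) turns strictly positive.
Key observation: the cycle 5->2->4->1->3->5 has total weight (-1) + (-4) + 1 + 4 + 1, which is strictly positive.
Answer: DIVERGES — positive cycle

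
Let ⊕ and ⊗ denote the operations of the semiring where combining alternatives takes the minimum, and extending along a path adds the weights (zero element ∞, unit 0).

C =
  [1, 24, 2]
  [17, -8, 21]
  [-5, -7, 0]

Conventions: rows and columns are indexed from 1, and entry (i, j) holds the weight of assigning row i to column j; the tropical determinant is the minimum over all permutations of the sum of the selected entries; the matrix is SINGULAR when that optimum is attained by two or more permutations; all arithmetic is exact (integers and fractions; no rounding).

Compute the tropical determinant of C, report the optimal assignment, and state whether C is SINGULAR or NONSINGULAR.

σ = (1, 2, 3): 1 + (-8) + 0 = -7
σ = (1, 3, 2): 1 + 21 + (-7) = 15
σ = (2, 1, 3): 24 + 17 + 0 = 41
σ = (2, 3, 1): 24 + 21 + (-5) = 40
σ = (3, 1, 2): 2 + 17 + (-7) = 12
σ = (3, 2, 1): 2 + (-8) + (-5) = -11
Optimal value attained by: σ = (3, 2, 1).
Answer: det⊕(C) = -11; verdict: NONSINGULAR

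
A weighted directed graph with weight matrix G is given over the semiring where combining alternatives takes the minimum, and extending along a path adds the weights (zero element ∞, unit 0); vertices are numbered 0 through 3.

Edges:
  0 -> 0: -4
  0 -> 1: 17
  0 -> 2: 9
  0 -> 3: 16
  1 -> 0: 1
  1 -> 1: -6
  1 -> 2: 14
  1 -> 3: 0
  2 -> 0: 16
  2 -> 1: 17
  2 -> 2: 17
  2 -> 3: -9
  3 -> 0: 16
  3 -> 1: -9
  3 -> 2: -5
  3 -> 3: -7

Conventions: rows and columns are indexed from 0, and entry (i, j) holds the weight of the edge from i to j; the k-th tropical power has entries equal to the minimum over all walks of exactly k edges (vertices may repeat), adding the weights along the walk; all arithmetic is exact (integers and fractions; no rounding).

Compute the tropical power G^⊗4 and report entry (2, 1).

G^⊗2:
  [-8, 7, 5, 0]
  [-5, -12, -5, -7]
  [7, -18, -14, -16]
  [-8, -16, -12, -14]
G^⊗3:
  [-12, -9, -5, -7]
  [-11, -18, -12, -14]
  [-17, -25, -21, -23]
  [-15, -23, -19, -21]
G^⊗4:
  [-16, -16, -12, -14]
  [-17, -24, -19, -21]
  [-24, -32, -28, -30]
  [-22, -30, -26, -28]
Key observation: the optimum is the walk 2->3->2->3->1, with weight (-9) + (-5) + (-9) + (-9) = -32.
Optimal value attained by: walk 2->3->2->3->1.
Answer: (G^⊗4)[2][1] = -32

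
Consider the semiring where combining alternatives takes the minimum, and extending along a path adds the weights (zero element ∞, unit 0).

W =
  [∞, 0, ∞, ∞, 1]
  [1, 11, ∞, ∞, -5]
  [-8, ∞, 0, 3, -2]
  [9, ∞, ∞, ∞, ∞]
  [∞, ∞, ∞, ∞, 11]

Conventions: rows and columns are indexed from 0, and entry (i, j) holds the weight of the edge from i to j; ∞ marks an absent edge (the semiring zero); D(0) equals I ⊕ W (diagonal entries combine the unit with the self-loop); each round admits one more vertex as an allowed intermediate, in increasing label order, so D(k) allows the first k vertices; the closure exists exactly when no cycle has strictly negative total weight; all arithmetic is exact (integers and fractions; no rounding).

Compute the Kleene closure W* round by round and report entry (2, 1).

D(0):
  [0, 0, ∞, ∞, 1]
  [1, 0, ∞, ∞, -5]
  [-8, ∞, 0, 3, -2]
  [9, ∞, ∞, 0, ∞]
  [∞, ∞, ∞, ∞, 0]
D(1):
  [0, 0, ∞, ∞, 1]
  [1, 0, ∞, ∞, -5]
  [-8, -8, 0, 3, -7]
  [9, 9, ∞, 0, 10]
  [∞, ∞, ∞, ∞, 0]
D(2):
  [0, 0, ∞, ∞, -5]
  [1, 0, ∞, ∞, -5]
  [-8, -8, 0, 3, -13]
  [9, 9, ∞, 0, 4]
  [∞, ∞, ∞, ∞, 0]
D(3):
  [0, 0, ∞, ∞, -5]
  [1, 0, ∞, ∞, -5]
  [-8, -8, 0, 3, -13]
  [9, 9, ∞, 0, 4]
  [∞, ∞, ∞, ∞, 0]
D(4):
  [0, 0, ∞, ∞, -5]
  [1, 0, ∞, ∞, -5]
  [-8, -8, 0, 3, -13]
  [9, 9, ∞, 0, 4]
  [∞, ∞, ∞, ∞, 0]
D(5):
  [0, 0, ∞, ∞, -5]
  [1, 0, ∞, ∞, -5]
  [-8, -8, 0, 3, -13]
  [9, 9, ∞, 0, 4]
  [∞, ∞, ∞, ∞, 0]
Answer: W*[2][1] = -8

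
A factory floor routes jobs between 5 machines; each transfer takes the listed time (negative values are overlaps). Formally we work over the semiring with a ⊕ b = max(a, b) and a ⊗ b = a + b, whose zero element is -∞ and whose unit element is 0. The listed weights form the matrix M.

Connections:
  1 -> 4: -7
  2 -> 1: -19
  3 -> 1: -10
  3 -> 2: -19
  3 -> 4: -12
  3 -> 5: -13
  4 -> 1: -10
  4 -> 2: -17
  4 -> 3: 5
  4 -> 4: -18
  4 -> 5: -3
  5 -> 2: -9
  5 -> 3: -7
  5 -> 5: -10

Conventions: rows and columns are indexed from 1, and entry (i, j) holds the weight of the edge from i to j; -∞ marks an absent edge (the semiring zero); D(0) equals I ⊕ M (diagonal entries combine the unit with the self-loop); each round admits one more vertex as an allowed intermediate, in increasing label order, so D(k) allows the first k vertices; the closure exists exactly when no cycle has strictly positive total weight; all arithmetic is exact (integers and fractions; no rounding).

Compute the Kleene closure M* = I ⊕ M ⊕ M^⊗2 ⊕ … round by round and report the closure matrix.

D(0):
  [0, -∞, -∞, -7, -∞]
  [-19, 0, -∞, -∞, -∞]
  [-10, -19, 0, -12, -13]
  [-10, -17, 5, 0, -3]
  [-∞, -9, -7, -∞, 0]
D(1):
  [0, -∞, -∞, -7, -∞]
  [-19, 0, -∞, -26, -∞]
  [-10, -19, 0, -12, -13]
  [-10, -17, 5, 0, -3]
  [-∞, -9, -7, -∞, 0]
D(2):
  [0, -∞, -∞, -7, -∞]
  [-19, 0, -∞, -26, -∞]
  [-10, -19, 0, -12, -13]
  [-10, -17, 5, 0, -3]
  [-28, -9, -7, -35, 0]
D(3):
  [0, -∞, -∞, -7, -∞]
  [-19, 0, -∞, -26, -∞]
  [-10, -19, 0, -12, -13]
  [-5, -14, 5, 0, -3]
  [-17, -9, -7, -19, 0]
D(4):
  [0, -21, -2, -7, -10]
  [-19, 0, -21, -26, -29]
  [-10, -19, 0, -12, -13]
  [-5, -14, 5, 0, -3]
  [-17, -9, -7, -19, 0]
D(5):
  [0, -19, -2, -7, -10]
  [-19, 0, -21, -26, -29]
  [-10, -19, 0, -12, -13]
  [-5, -12, 5, 0, -3]
  [-17, -9, -7, -19, 0]
Answer: M* = [[0, -19, -2, -7, -10], [-19, 0, -21, -26, -29], [-10, -19, 0, -12, -13], [-5, -12, 5, 0, -3], [-17, -9, -7, -19, 0]]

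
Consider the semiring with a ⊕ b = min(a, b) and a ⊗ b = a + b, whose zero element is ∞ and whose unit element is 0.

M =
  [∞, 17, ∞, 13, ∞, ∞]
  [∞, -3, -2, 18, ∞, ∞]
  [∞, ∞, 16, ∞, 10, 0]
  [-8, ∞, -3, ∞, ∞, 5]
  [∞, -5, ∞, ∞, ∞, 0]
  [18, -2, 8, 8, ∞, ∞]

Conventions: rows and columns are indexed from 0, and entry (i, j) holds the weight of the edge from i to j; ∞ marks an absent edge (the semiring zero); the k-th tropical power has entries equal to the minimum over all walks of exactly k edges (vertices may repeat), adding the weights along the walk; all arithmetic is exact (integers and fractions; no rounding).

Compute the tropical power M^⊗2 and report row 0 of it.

M^⊗2:
  [5, 14, 10, 35, ∞, 18]
  [10, -6, -5, 15, 8, -2]
  [18, -2, 8, 8, 26, 10]
  [23, 3, 13, 5, 7, -3]
  [18, -8, -7, 8, ∞, ∞]
  [0, -5, -4, 16, 18, 8]
Answer: row 0 of M^⊗2 = [5, 14, 10, 35, ∞, 18]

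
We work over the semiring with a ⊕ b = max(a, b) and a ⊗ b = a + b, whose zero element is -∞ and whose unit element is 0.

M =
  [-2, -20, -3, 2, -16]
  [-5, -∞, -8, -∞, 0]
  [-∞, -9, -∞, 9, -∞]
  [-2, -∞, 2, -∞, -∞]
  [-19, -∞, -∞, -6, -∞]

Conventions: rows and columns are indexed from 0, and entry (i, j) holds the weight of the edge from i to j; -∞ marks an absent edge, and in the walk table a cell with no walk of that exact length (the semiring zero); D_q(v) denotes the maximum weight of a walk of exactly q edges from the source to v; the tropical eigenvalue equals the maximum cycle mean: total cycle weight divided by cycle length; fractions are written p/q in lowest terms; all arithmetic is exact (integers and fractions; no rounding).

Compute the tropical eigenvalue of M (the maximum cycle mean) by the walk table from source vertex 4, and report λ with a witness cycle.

q=0: [-∞, -∞, -∞, -∞, 0]
q=1: [-19, -∞, -∞, -6, -∞]
q=2: [-8, -39, -4, -17, -35]
q=3: [-10, -13, -11, 5, -24]
q=4: [3, -20, 7, -2, -13]
q=5: [1, -2, 0, 16, -13]
Optimal cycle mean attained by: cycle 2->3->2, total 9 + 2, length 2.
Answer: λ = 11/2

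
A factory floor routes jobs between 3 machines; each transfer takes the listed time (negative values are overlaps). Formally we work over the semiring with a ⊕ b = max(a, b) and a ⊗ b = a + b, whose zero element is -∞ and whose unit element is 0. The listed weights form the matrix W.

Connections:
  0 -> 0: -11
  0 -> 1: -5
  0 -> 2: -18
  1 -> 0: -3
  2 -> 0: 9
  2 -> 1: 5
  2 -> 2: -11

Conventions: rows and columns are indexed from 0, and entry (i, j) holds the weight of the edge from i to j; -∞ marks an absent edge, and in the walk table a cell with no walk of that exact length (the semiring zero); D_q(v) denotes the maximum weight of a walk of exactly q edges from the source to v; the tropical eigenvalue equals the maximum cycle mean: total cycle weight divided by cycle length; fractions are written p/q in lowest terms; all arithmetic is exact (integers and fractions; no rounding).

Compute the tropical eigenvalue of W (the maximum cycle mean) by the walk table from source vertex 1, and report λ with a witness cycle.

q=0: [-∞, 0, -∞]
q=1: [-3, -∞, -∞]
q=2: [-14, -8, -21]
q=3: [-11, -16, -32]
Optimal cycle mean attained by: cycle 0->1->0, total (-5) + (-3), length 2.
Answer: λ = -4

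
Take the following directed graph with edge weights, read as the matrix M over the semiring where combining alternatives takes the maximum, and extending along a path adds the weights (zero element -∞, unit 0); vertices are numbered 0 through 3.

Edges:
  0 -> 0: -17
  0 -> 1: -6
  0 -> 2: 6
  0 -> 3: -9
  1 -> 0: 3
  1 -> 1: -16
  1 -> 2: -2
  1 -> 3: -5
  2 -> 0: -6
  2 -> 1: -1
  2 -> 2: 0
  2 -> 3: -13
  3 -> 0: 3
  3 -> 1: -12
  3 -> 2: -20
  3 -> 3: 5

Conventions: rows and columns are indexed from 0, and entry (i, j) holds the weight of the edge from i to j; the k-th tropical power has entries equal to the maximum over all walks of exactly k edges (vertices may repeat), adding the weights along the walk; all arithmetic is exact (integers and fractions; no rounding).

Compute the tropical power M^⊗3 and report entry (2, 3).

M^⊗2:
  [0, 5, 6, -4]
  [-2, -3, 9, 0]
  [2, -1, 0, -6]
  [8, -3, 9, 10]
M^⊗3:
  [8, 5, 6, 1]
  [3, 8, 9, 5]
  [2, -1, 8, -1]
  [13, 8, 14, 15]
Key observation: the optimum is the walk 2->1->3->3, with weight (-1) + (-5) + 5 = -1.
Optimal value attained by: walk 2->1->3->3.
Answer: (M^⊗3)[2][3] = -1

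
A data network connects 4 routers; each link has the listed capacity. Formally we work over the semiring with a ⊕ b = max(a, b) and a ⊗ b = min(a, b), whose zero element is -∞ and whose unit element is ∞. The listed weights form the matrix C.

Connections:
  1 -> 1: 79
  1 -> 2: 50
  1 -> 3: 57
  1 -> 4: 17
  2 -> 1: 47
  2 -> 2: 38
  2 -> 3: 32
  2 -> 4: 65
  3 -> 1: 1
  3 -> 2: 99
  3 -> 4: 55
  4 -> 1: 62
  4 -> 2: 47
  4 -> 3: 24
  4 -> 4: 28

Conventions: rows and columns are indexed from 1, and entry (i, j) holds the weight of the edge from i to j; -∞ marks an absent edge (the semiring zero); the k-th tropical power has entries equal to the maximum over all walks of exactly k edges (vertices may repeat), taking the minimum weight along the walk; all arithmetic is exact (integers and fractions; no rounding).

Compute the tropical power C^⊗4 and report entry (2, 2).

C^⊗2:
  [79, 57, 57, 55]
  [62, 47, 47, 38]
  [55, 47, 32, 65]
  [62, 50, 57, 47]
C^⊗3:
  [79, 57, 57, 57]
  [62, 50, 57, 47]
  [62, 50, 55, 47]
  [62, 57, 57, 55]
C^⊗4:
  [79, 57, 57, 57]
  [62, 57, 57, 55]
  [62, 55, 57, 55]
  [62, 57, 57, 57]
Key observation: the optimum is the walk 2->4->1->3->2, with weight 65 min 62 min 57 min 99 = 57.
Optimal value attained by: walk 2->4->1->3->2.
Answer: (C^⊗4)[2][2] = 57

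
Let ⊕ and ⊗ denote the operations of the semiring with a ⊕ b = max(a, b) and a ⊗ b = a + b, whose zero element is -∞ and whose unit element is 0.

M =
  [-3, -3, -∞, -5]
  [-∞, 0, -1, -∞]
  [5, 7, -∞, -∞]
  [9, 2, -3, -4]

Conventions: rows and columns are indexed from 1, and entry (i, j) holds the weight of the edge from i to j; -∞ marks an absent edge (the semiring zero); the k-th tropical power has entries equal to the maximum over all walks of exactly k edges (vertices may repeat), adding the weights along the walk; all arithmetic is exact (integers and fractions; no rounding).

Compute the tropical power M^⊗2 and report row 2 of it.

M^⊗2:
  [4, -3, -4, -8]
  [4, 6, -1, -∞]
  [2, 7, 6, 0]
  [6, 6, 1, 4]
Answer: row 2 of M^⊗2 = [4, 6, -1, -∞]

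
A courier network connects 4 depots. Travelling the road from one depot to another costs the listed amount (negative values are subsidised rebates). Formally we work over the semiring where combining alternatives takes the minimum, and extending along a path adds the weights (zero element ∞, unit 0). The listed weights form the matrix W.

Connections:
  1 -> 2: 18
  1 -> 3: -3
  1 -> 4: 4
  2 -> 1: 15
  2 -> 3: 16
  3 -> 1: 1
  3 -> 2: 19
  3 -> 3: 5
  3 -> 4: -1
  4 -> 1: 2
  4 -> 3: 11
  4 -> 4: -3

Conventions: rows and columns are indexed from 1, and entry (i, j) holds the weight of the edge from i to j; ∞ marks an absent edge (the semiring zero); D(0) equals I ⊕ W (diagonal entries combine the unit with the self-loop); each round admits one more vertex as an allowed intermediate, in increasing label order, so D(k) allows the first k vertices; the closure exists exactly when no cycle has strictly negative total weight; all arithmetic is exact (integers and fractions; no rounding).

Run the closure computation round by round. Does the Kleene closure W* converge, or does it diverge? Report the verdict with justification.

Detection: at round 0, diagonal entry (4, 4) turns strictly negative.
Key observation: the cycle 4->4 has total weight (-3), which is strictly negative.
Answer: DIVERGES — negative cycle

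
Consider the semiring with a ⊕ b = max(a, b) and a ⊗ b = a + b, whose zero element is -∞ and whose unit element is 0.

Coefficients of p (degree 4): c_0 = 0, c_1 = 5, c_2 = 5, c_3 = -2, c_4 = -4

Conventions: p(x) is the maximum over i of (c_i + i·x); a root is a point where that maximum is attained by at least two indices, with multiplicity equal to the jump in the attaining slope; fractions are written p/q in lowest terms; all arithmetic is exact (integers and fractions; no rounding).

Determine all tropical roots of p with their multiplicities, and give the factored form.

hull edge (i=0, c=0) to (i=1, c=5): slope 5, span 1
hull edge (i=1, c=5) to (i=2, c=5): slope 0, span 1
hull edge (i=2, c=5) to (i=4, c=-4): slope -9/2, span 2
Factored form: p(x) = -4 ⊗ (x ⊕ (-5)) ⊗ (x ⊕ 0) ⊗ (x ⊕ 9/2) ⊗ (x ⊕ 9/2)
Answer: roots = -5 (mult 1), 0 (mult 1), 9/2 (mult 2)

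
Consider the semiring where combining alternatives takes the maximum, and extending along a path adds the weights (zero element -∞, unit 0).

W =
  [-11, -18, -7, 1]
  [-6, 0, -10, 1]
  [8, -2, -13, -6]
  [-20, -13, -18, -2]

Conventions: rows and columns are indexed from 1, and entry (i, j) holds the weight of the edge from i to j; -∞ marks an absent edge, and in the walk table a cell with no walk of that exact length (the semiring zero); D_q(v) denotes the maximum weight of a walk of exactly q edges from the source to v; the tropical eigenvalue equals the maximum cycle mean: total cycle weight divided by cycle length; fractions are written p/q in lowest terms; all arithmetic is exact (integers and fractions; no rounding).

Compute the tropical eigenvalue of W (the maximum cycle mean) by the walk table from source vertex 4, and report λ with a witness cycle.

q=0: [-∞, -∞, -∞, 0]
q=1: [-20, -13, -18, -2]
q=2: [-10, -13, -20, -4]
q=3: [-12, -13, -17, -6]
q=4: [-9, -13, -19, -8]
Optimal cycle mean attained by: cycle 1->3->1, total (-7) + 8, length 2.
Answer: λ = 1/2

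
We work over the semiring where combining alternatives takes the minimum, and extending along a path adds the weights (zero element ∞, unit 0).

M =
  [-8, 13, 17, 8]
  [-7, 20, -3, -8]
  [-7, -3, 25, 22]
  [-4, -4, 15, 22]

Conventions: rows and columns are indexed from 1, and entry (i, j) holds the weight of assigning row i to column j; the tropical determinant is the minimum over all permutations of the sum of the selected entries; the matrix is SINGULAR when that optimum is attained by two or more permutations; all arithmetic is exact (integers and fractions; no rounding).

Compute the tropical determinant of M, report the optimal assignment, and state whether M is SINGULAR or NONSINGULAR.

σ = (1, 2, 3, 4): (-8) + 20 + 25 + 22 = 59
σ = (1, 2, 4, 3): (-8) + 20 + 22 + 15 = 49
σ = (1, 3, 2, 4): (-8) + (-3) + (-3) + 22 = 8
σ = (1, 3, 4, 2): (-8) + (-3) + 22 + (-4) = 7
σ = (1, 4, 2, 3): (-8) + (-8) + (-3) + 15 = -4
σ = (1, 4, 3, 2): (-8) + (-8) + 25 + (-4) = 5
σ = (2, 1, 3, 4): 13 + (-7) + 25 + 22 = 53
σ = (2, 1, 4, 3): 13 + (-7) + 22 + 15 = 43
σ = (2, 3, 1, 4): 13 + (-3) + (-7) + 22 = 25
σ = (2, 3, 4, 1): 13 + (-3) + 22 + (-4) = 28
σ = (2, 4, 1, 3): 13 + (-8) + (-7) + 15 = 13
σ = (2, 4, 3, 1): 13 + (-8) + 25 + (-4) = 26
σ = (3, 1, 2, 4): 17 + (-7) + (-3) + 22 = 29
σ = (3, 1, 4, 2): 17 + (-7) + 22 + (-4) = 28
σ = (3, 2, 1, 4): 17 + 20 + (-7) + 22 = 52
σ = (3, 2, 4, 1): 17 + 20 + 22 + (-4) = 55
σ = (3, 4, 1, 2): 17 + (-8) + (-7) + (-4) = -2
σ = (3, 4, 2, 1): 17 + (-8) + (-3) + (-4) = 2
σ = (4, 1, 2, 3): 8 + (-7) + (-3) + 15 = 13
σ = (4, 1, 3, 2): 8 + (-7) + 25 + (-4) = 22
σ = (4, 2, 1, 3): 8 + 20 + (-7) + 15 = 36
σ = (4, 2, 3, 1): 8 + 20 + 25 + (-4) = 49
σ = (4, 3, 1, 2): 8 + (-3) + (-7) + (-4) = -6
σ = (4, 3, 2, 1): 8 + (-3) + (-3) + (-4) = -2
Optimal value attained by: σ = (4, 3, 1, 2).
Answer: det⊕(M) = -6; verdict: NONSINGULAR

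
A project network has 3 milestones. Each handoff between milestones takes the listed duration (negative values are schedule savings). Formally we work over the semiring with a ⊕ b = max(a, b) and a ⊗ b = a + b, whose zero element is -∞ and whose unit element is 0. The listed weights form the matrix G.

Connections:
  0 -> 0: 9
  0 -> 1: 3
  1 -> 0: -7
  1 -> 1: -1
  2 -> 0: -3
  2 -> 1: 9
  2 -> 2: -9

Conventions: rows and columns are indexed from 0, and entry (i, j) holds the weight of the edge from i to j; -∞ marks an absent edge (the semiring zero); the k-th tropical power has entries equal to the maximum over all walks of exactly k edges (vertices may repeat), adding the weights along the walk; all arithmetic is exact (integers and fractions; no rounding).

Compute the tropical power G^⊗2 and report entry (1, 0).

G^⊗2:
  [18, 12, -∞]
  [2, -2, -∞]
  [6, 8, -18]
Key observation: the optimum is the walk 1->0->0, with weight (-7) + 9 = 2.
Optimal value attained by: walk 1->0->0.
Answer: (G^⊗2)[1][0] = 2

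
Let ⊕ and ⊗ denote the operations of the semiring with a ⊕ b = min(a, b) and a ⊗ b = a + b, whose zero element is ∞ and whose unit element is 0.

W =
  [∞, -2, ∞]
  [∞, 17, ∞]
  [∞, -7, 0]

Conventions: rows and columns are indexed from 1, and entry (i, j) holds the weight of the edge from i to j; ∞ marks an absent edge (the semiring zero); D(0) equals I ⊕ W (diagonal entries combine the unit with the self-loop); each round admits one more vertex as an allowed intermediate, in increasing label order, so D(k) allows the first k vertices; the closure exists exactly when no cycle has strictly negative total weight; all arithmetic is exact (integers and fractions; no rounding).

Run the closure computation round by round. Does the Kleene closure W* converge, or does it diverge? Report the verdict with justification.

D(0):
  [0, -2, ∞]
  [∞, 0, ∞]
  [∞, -7, 0]
D(1):
  [0, -2, ∞]
  [∞, 0, ∞]
  [∞, -7, 0]
D(2):
  [0, -2, ∞]
  [∞, 0, ∞]
  [∞, -7, 0]
D(3):
  [0, -2, ∞]
  [∞, 0, ∞]
  [∞, -7, 0]
Key observation: every diagonal entry stays at the unit through all rounds, so no improving cycle exists.
Answer: CONVERGES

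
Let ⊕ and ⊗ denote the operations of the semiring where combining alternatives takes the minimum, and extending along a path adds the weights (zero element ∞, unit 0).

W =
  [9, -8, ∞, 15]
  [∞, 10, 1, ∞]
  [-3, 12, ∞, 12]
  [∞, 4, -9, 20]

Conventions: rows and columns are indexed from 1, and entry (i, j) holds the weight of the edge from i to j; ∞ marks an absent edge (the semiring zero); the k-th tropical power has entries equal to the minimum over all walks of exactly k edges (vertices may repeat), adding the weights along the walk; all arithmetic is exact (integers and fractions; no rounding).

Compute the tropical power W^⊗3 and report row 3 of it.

W^⊗2:
  [18, 1, -7, 24]
  [-2, 13, 11, 13]
  [6, -11, 3, 12]
  [-12, 3, 5, 3]
W^⊗3:
  [-10, 5, 2, 5]
  [7, -10, 4, 13]
  [0, -2, -10, 15]
  [-3, -20, -6, 3]
Answer: row 3 of W^⊗3 = [0, -2, -10, 15]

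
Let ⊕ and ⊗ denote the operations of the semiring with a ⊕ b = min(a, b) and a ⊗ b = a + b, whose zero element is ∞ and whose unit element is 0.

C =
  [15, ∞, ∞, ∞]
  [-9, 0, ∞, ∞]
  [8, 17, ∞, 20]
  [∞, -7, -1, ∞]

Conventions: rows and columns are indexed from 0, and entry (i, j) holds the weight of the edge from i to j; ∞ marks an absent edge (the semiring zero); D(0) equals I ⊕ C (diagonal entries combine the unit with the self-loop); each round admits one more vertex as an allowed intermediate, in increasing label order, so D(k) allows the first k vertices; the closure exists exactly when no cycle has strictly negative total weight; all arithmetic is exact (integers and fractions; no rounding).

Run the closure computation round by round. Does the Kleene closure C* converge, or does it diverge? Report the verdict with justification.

D(0):
  [0, ∞, ∞, ∞]
  [-9, 0, ∞, ∞]
  [8, 17, 0, 20]
  [∞, -7, -1, 0]
D(1):
  [0, ∞, ∞, ∞]
  [-9, 0, ∞, ∞]
  [8, 17, 0, 20]
  [∞, -7, -1, 0]
D(2):
  [0, ∞, ∞, ∞]
  [-9, 0, ∞, ∞]
  [8, 17, 0, 20]
  [-16, -7, -1, 0]
D(3):
  [0, ∞, ∞, ∞]
  [-9, 0, ∞, ∞]
  [8, 17, 0, 20]
  [-16, -7, -1, 0]
D(4):
  [0, ∞, ∞, ∞]
  [-9, 0, ∞, ∞]
  [4, 13, 0, 20]
  [-16, -7, -1, 0]
Key observation: every diagonal entry stays at the unit through all rounds, so no improving cycle exists.
Answer: CONVERGES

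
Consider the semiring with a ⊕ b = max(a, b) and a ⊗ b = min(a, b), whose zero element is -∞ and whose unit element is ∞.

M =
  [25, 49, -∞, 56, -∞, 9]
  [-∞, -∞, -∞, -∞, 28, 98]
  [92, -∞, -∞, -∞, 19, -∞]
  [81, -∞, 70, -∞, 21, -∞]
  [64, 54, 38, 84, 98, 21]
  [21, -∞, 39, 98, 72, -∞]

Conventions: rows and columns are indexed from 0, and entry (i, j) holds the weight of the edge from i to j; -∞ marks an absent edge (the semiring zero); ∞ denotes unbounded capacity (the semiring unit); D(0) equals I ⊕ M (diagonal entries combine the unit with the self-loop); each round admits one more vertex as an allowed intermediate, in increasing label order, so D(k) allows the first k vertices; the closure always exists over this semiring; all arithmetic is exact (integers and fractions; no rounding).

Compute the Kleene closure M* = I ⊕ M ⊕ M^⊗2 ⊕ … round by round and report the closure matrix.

D(0):
  [∞, 49, -∞, 56, -∞, 9]
  [-∞, ∞, -∞, -∞, 28, 98]
  [92, -∞, ∞, -∞, 19, -∞]
  [81, -∞, 70, ∞, 21, -∞]
  [64, 54, 38, 84, ∞, 21]
  [21, -∞, 39, 98, 72, ∞]
D(1):
  [∞, 49, -∞, 56, -∞, 9]
  [-∞, ∞, -∞, -∞, 28, 98]
  [92, 49, ∞, 56, 19, 9]
  [81, 49, 70, ∞, 21, 9]
  [64, 54, 38, 84, ∞, 21]
  [21, 21, 39, 98, 72, ∞]
D(2):
  [∞, 49, -∞, 56, 28, 49]
  [-∞, ∞, -∞, -∞, 28, 98]
  [92, 49, ∞, 56, 28, 49]
  [81, 49, 70, ∞, 28, 49]
  [64, 54, 38, 84, ∞, 54]
  [21, 21, 39, 98, 72, ∞]
D(3):
  [∞, 49, -∞, 56, 28, 49]
  [-∞, ∞, -∞, -∞, 28, 98]
  [92, 49, ∞, 56, 28, 49]
  [81, 49, 70, ∞, 28, 49]
  [64, 54, 38, 84, ∞, 54]
  [39, 39, 39, 98, 72, ∞]
D(4):
  [∞, 49, 56, 56, 28, 49]
  [-∞, ∞, -∞, -∞, 28, 98]
  [92, 49, ∞, 56, 28, 49]
  [81, 49, 70, ∞, 28, 49]
  [81, 54, 70, 84, ∞, 54]
  [81, 49, 70, 98, 72, ∞]
D(5):
  [∞, 49, 56, 56, 28, 49]
  [28, ∞, 28, 28, 28, 98]
  [92, 49, ∞, 56, 28, 49]
  [81, 49, 70, ∞, 28, 49]
  [81, 54, 70, 84, ∞, 54]
  [81, 54, 70, 98, 72, ∞]
D(6):
  [∞, 49, 56, 56, 49, 49]
  [81, ∞, 70, 98, 72, 98]
  [92, 49, ∞, 56, 49, 49]
  [81, 49, 70, ∞, 49, 49]
  [81, 54, 70, 84, ∞, 54]
  [81, 54, 70, 98, 72, ∞]
Answer: M* = [[∞, 49, 56, 56, 49, 49], [81, ∞, 70, 98, 72, 98], [92, 49, ∞, 56, 49, 49], [81, 49, 70, ∞, 49, 49], [81, 54, 70, 84, ∞, 54], [81, 54, 70, 98, 72, ∞]]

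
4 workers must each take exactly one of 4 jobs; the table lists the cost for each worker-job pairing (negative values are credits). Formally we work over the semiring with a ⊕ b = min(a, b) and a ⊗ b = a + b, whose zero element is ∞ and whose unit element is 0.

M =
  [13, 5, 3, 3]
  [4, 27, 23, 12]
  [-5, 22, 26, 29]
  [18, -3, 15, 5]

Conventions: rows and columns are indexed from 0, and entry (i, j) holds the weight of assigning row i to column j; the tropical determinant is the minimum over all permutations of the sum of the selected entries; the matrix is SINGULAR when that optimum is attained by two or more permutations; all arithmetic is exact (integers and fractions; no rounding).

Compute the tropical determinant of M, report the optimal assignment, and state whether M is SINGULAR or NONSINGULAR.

σ = (0, 1, 2, 3): 13 + 27 + 26 + 5 = 71
σ = (0, 1, 3, 2): 13 + 27 + 29 + 15 = 84
σ = (0, 2, 1, 3): 13 + 23 + 22 + 5 = 63
σ = (0, 2, 3, 1): 13 + 23 + 29 + (-3) = 62
σ = (0, 3, 1, 2): 13 + 12 + 22 + 15 = 62
σ = (0, 3, 2, 1): 13 + 12 + 26 + (-3) = 48
σ = (1, 0, 2, 3): 5 + 4 + 26 + 5 = 40
σ = (1, 0, 3, 2): 5 + 4 + 29 + 15 = 53
σ = (1, 2, 0, 3): 5 + 23 + (-5) + 5 = 28
σ = (1, 2, 3, 0): 5 + 23 + 29 + 18 = 75
σ = (1, 3, 0, 2): 5 + 12 + (-5) + 15 = 27
σ = (1, 3, 2, 0): 5 + 12 + 26 + 18 = 61
σ = (2, 0, 1, 3): 3 + 4 + 22 + 5 = 34
σ = (2, 0, 3, 1): 3 + 4 + 29 + (-3) = 33
σ = (2, 1, 0, 3): 3 + 27 + (-5) + 5 = 30
σ = (2, 1, 3, 0): 3 + 27 + 29 + 18 = 77
σ = (2, 3, 0, 1): 3 + 12 + (-5) + (-3) = 7
σ = (2, 3, 1, 0): 3 + 12 + 22 + 18 = 55
σ = (3, 0, 1, 2): 3 + 4 + 22 + 15 = 44
σ = (3, 0, 2, 1): 3 + 4 + 26 + (-3) = 30
σ = (3, 1, 0, 2): 3 + 27 + (-5) + 15 = 40
σ = (3, 1, 2, 0): 3 + 27 + 26 + 18 = 74
σ = (3, 2, 0, 1): 3 + 23 + (-5) + (-3) = 18
σ = (3, 2, 1, 0): 3 + 23 + 22 + 18 = 66
Optimal value attained by: σ = (2, 3, 0, 1).
Answer: det⊕(M) = 7; verdict: NONSINGULAR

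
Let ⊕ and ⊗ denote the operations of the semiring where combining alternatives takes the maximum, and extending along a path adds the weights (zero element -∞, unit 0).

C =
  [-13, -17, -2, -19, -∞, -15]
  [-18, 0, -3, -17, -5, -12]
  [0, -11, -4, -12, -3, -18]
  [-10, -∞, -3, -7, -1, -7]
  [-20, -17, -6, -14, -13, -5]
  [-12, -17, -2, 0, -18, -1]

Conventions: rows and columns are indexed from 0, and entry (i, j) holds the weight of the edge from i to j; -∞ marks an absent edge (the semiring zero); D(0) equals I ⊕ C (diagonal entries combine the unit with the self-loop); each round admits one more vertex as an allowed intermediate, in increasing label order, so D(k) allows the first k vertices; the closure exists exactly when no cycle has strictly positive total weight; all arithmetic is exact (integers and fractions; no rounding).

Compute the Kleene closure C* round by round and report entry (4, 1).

D(0):
  [0, -17, -2, -19, -∞, -15]
  [-18, 0, -3, -17, -5, -12]
  [0, -11, 0, -12, -3, -18]
  [-10, -∞, -3, 0, -1, -7]
  [-20, -17, -6, -14, 0, -5]
  [-12, -17, -2, 0, -18, 0]
D(1):
  [0, -17, -2, -19, -∞, -15]
  [-18, 0, -3, -17, -5, -12]
  [0, -11, 0, -12, -3, -15]
  [-10, -27, -3, 0, -1, -7]
  [-20, -17, -6, -14, 0, -5]
  [-12, -17, -2, 0, -18, 0]
D(2):
  [0, -17, -2, -19, -22, -15]
  [-18, 0, -3, -17, -5, -12]
  [0, -11, 0, -12, -3, -15]
  [-10, -27, -3, 0, -1, -7]
  [-20, -17, -6, -14, 0, -5]
  [-12, -17, -2, 0, -18, 0]
D(3):
  [0, -13, -2, -14, -5, -15]
  [-3, 0, -3, -15, -5, -12]
  [0, -11, 0, -12, -3, -15]
  [-3, -14, -3, 0, -1, -7]
  [-6, -17, -6, -14, 0, -5]
  [-2, -13, -2, 0, -5, 0]
D(4):
  [0, -13, -2, -14, -5, -15]
  [-3, 0, -3, -15, -5, -12]
  [0, -11, 0, -12, -3, -15]
  [-3, -14, -3, 0, -1, -7]
  [-6, -17, -6, -14, 0, -5]
  [-2, -13, -2, 0, -1, 0]
D(5):
  [0, -13, -2, -14, -5, -10]
  [-3, 0, -3, -15, -5, -10]
  [0, -11, 0, -12, -3, -8]
  [-3, -14, -3, 0, -1, -6]
  [-6, -17, -6, -14, 0, -5]
  [-2, -13, -2, 0, -1, 0]
D(6):
  [0, -13, -2, -10, -5, -10]
  [-3, 0, -3, -10, -5, -10]
  [0, -11, 0, -8, -3, -8]
  [-3, -14, -3, 0, -1, -6]
  [-6, -17, -6, -5, 0, -5]
  [-2, -13, -2, 0, -1, 0]
Answer: C*[4][1] = -17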